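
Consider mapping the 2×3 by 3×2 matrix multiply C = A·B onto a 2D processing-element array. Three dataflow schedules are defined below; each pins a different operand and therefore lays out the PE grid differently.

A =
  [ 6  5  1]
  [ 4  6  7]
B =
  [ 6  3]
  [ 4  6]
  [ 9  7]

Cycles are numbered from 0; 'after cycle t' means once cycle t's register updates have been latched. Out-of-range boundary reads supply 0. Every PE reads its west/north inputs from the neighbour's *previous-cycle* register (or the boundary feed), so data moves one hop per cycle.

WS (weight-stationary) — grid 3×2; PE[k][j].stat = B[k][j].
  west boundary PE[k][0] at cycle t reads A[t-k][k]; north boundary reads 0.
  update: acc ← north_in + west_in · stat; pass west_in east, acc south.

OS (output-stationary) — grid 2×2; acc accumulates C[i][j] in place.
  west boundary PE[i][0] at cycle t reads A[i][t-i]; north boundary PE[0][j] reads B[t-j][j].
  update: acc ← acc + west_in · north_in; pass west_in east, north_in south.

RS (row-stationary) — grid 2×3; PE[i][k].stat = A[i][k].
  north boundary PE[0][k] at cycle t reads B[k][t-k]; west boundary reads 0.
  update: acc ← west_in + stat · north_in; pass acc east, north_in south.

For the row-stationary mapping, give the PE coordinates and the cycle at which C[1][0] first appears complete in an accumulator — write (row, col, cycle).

(row, col, cycle) = (1, 2, 3)

RS: C[1][0] accumulates in PE[1][2]:
  @0  [1,2]  acc 0  |  →0  ↓0
  @1  [1,2]  acc 0  |  →0  ↓0
  @2  [1,2]  acc 0  |  →0  ↓0
  @3  [1,2]  acc 111  |  →111  ↓9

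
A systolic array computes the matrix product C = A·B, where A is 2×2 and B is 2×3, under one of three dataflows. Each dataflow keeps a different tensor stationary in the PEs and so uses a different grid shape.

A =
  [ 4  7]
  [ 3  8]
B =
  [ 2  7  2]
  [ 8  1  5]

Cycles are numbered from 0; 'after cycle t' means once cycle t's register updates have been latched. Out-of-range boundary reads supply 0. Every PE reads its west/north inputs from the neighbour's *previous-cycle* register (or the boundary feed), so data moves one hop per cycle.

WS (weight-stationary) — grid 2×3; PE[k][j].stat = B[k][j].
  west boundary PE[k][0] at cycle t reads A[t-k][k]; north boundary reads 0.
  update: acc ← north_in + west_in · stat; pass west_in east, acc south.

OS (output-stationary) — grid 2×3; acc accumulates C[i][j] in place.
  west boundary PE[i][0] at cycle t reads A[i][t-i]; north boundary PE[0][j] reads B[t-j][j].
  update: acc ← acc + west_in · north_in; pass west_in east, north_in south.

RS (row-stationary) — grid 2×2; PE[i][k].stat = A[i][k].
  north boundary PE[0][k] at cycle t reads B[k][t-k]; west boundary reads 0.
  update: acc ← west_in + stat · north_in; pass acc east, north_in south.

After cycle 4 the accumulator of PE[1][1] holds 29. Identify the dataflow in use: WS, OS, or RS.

— WS: 2×3; PE[1][1] trace:
  [0] (1,1) acc=0 (h:0 v:0)
  [1] (1,1) acc=0 (h:0 v:0)
  [2] (1,1) acc=35 (h:7 v:35)
  [3] (1,1) acc=29 (h:8 v:29)
  [4] (1,1) acc=0 (h:0 v:0)
— OS: 2×3; PE[1][1] trace:
  [0] (1,1) acc=0 (h:0 v:0)
  [1] (1,1) acc=0 (h:0 v:0)
  [2] (1,1) acc=21 (h:3 v:7)
  [3] (1,1) acc=29 (h:8 v:1)
  [4] (1,1) acc=29 (h:0 v:0)
— RS: 2×2; PE[1][1] trace:
  [0] (1,1) acc=0 (h:0 v:0)
  [1] (1,1) acc=0 (h:0 v:0)
  [2] (1,1) acc=70 (h:70 v:8)
  [3] (1,1) acc=29 (h:29 v:1)
  [4] (1,1) acc=46 (h:46 v:5)

dataflow = OS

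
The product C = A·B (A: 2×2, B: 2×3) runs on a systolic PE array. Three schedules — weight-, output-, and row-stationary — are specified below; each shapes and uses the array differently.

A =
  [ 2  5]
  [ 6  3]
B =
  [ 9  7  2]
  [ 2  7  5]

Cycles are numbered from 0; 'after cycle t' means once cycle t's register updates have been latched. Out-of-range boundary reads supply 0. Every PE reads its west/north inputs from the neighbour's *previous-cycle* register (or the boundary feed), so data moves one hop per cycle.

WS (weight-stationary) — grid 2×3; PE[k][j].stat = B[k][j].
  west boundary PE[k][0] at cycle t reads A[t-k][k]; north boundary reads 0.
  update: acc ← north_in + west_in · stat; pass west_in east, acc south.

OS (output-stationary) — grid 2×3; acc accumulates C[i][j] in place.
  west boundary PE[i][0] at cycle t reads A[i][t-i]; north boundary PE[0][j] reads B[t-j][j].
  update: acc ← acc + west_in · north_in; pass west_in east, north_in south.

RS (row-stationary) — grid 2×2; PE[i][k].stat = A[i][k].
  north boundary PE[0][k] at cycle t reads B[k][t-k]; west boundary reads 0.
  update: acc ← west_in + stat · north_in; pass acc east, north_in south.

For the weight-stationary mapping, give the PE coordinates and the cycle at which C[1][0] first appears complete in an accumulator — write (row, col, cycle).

Under WS, C[1][0] lands at PE[1][0]:
  0: (1,0).acc=0  regs=<0,0>
  1: (1,0).acc=28  regs=<5,28>
  2: (1,0).acc=60  regs=<3,60>

(row, col, cycle) = (1, 0, 2)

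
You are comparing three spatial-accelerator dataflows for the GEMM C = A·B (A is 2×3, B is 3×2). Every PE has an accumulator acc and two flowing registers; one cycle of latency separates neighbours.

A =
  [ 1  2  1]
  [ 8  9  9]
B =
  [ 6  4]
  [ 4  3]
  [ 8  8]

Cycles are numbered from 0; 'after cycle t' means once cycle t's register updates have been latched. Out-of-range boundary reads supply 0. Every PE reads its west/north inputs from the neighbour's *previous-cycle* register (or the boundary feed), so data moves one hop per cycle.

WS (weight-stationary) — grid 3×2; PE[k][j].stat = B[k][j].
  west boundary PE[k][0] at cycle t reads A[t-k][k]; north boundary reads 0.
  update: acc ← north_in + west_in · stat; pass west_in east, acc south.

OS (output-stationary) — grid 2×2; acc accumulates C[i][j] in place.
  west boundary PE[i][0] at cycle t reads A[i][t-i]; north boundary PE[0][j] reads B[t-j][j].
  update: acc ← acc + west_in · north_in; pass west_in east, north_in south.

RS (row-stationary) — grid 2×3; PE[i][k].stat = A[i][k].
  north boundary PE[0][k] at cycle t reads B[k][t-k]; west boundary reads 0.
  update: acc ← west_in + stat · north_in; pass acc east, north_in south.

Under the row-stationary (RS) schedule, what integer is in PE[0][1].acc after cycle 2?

RS 2×3: PE[0][1] cycle-by-cycle (with neighbour feeds):
  c0 r0c0: 6 / 6 / 6
  c0 r0c1: 0 / 0 / 0
  c1 r0c0: 4 / 4 / 4
  c1 r0c1: 14 / 14 / 4
  c2 r0c0: 0 / 0 / 0
  c2 r0c1: 10 / 10 / 3

PE[0][1].acc = 10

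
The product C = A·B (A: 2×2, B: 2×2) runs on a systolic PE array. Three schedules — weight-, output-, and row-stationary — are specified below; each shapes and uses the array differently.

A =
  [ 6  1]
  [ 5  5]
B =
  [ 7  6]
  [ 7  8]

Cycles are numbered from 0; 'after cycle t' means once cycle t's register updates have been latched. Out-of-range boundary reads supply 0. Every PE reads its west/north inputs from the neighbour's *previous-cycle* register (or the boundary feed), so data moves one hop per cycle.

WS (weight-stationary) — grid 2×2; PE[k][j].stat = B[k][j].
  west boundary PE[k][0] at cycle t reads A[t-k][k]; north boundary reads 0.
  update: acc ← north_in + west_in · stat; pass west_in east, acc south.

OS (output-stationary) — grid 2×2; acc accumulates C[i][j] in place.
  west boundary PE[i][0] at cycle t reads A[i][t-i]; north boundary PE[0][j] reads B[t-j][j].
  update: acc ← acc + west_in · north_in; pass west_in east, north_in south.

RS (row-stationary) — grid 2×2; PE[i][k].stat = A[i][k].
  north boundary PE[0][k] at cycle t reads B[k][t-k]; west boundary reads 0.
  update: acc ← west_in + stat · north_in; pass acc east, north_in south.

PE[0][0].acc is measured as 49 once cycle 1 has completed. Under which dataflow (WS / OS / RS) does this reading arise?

dataflow = OS

— WS: 2×2; PE[0][0] trace:
  t=0 PE[0][0]: acc=42 h=6 v=42
  t=1 PE[0][0]: acc=35 h=5 v=35
— OS: 2×2; PE[0][0] trace:
  t=0 PE[0][0]: acc=42 h=6 v=7
  t=1 PE[0][0]: acc=49 h=1 v=7
— RS: 2×2; PE[0][0] trace:
  t=0 PE[0][0]: acc=42 h=42 v=7
  t=1 PE[0][0]: acc=36 h=36 v=6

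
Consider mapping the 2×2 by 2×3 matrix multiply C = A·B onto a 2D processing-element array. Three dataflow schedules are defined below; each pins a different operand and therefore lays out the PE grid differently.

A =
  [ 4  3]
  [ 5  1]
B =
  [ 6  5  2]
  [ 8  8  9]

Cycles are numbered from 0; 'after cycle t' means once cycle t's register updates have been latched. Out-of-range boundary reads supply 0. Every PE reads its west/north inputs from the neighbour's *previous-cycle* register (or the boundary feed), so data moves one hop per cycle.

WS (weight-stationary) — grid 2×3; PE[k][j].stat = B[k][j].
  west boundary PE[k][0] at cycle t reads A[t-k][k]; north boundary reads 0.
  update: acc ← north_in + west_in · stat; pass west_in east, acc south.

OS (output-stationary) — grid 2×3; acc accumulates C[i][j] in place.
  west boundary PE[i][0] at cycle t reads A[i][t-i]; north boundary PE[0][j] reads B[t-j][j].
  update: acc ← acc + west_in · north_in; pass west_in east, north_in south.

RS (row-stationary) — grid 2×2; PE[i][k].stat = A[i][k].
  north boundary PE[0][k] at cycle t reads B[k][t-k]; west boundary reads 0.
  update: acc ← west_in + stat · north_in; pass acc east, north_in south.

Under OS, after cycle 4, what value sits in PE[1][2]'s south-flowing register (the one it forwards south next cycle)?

OS (2×3). Following PE[1][2] plus its west/north inputs:
  step 0 · PE0,2: acc=0; fwd→0 fwd↓0
  step 0 · PE1,1: acc=0; fwd→0 fwd↓0
  step 0 · PE1,2: acc=0; fwd→0 fwd↓0
  step 1 · PE0,2: acc=0; fwd→0 fwd↓0
  step 1 · PE1,1: acc=0; fwd→0 fwd↓0
  step 1 · PE1,2: acc=0; fwd→0 fwd↓0
  step 2 · PE0,2: acc=8; fwd→4 fwd↓2
  step 2 · PE1,1: acc=25; fwd→5 fwd↓5
  step 2 · PE1,2: acc=0; fwd→0 fwd↓0
  step 3 · PE0,2: acc=35; fwd→3 fwd↓9
  step 3 · PE1,1: acc=33; fwd→1 fwd↓8
  step 3 · PE1,2: acc=10; fwd→5 fwd↓2
  step 4 · PE0,2: acc=35; fwd→0 fwd↓0
  step 4 · PE1,1: acc=33; fwd→0 fwd↓0
  step 4 · PE1,2: acc=19; fwd→1 fwd↓9

register = 9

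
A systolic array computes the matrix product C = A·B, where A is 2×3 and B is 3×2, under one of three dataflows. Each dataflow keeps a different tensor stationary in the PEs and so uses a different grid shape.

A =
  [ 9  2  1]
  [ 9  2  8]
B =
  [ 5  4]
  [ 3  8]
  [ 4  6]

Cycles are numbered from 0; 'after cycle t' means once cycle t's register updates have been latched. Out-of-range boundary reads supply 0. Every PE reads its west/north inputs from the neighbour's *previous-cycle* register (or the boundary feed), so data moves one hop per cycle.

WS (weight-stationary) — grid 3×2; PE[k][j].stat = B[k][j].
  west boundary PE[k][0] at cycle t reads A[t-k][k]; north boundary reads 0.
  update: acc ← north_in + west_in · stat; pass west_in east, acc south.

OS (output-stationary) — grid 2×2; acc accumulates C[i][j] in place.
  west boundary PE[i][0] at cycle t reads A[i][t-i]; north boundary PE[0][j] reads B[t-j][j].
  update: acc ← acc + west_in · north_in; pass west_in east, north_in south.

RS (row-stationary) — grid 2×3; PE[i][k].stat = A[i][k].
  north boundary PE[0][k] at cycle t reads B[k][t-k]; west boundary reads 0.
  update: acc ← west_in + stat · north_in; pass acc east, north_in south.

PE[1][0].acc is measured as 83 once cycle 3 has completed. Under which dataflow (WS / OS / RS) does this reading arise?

dataflow = OS

WS (3×2 grid), PE[1][0]:
  [0] (1,0) acc=0 (h:0 v:0)
  [1] (1,0) acc=51 (h:2 v:51)
  [2] (1,0) acc=51 (h:2 v:51)
  [3] (1,0) acc=0 (h:0 v:0)
OS (2×2 grid), PE[1][0]:
  [0] (1,0) acc=0 (h:0 v:0)
  [1] (1,0) acc=45 (h:9 v:5)
  [2] (1,0) acc=51 (h:2 v:3)
  [3] (1,0) acc=83 (h:8 v:4)
RS (2×3 grid), PE[1][0]:
  [0] (1,0) acc=0 (h:0 v:0)
  [1] (1,0) acc=45 (h:45 v:5)
  [2] (1,0) acc=36 (h:36 v:4)
  [3] (1,0) acc=0 (h:0 v:0)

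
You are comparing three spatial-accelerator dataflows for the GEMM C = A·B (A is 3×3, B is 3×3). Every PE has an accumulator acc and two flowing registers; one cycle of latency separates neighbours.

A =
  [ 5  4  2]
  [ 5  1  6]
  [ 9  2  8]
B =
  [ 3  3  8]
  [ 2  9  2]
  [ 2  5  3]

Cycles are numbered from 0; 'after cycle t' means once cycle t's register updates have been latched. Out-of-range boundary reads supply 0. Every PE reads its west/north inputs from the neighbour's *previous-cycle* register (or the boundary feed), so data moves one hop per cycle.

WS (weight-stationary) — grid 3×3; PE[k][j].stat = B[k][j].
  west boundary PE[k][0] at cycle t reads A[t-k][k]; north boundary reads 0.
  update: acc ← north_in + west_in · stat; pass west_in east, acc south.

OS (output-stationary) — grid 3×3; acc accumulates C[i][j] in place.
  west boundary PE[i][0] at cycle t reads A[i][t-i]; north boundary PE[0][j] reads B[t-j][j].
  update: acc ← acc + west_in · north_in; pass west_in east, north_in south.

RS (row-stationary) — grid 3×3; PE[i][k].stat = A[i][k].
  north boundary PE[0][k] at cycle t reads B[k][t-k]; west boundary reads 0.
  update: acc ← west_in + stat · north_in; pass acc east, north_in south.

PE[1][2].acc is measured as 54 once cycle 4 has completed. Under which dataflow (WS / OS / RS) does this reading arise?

WS [3×3] PE[1][2] across cycles:
  @0  [1,2]  acc 0  |  →0  ↓0
  @1  [1,2]  acc 0  |  →0  ↓0
  @2  [1,2]  acc 0  |  →0  ↓0
  @3  [1,2]  acc 48  |  →4  ↓48
  @4  [1,2]  acc 42  |  →1  ↓42
OS [3×3] PE[1][2] across cycles:
  @0  [1,2]  acc 0  |  →0  ↓0
  @1  [1,2]  acc 0  |  →0  ↓0
  @2  [1,2]  acc 0  |  →0  ↓0
  @3  [1,2]  acc 40  |  →5  ↓8
  @4  [1,2]  acc 42  |  →1  ↓2
RS [3×3] PE[1][2] across cycles:
  @0  [1,2]  acc 0  |  →0  ↓0
  @1  [1,2]  acc 0  |  →0  ↓0
  @2  [1,2]  acc 0  |  →0  ↓0
  @3  [1,2]  acc 29  |  →29  ↓2
  @4  [1,2]  acc 54  |  →54  ↓5

dataflow = RS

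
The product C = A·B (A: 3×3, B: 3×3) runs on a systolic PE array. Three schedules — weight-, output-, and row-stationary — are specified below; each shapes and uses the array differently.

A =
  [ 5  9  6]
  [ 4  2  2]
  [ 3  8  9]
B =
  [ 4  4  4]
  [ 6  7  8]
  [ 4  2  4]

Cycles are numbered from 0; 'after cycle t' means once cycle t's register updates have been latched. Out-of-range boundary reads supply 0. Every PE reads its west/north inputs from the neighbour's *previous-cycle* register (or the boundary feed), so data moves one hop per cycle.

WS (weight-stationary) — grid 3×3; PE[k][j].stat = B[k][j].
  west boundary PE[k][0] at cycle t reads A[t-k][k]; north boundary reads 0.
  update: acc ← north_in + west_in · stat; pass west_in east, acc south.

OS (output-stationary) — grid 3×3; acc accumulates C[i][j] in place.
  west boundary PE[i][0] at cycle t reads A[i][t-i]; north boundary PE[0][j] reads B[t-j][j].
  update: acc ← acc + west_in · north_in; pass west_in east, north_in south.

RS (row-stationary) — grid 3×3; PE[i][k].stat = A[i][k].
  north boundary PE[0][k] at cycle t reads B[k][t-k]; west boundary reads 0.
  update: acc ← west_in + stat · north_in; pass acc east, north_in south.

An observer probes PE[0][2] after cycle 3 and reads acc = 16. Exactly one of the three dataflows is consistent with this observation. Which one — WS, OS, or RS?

Under WS (3×3), PE[0][2]:
  t=0 PE[0][2]: acc=0 h=0 v=0
  t=1 PE[0][2]: acc=0 h=0 v=0
  t=2 PE[0][2]: acc=20 h=5 v=20
  t=3 PE[0][2]: acc=16 h=4 v=16
Under OS (3×3), PE[0][2]:
  t=0 PE[0][2]: acc=0 h=0 v=0
  t=1 PE[0][2]: acc=0 h=0 v=0
  t=2 PE[0][2]: acc=20 h=5 v=4
  t=3 PE[0][2]: acc=92 h=9 v=8
Under RS (3×3), PE[0][2]:
  t=0 PE[0][2]: acc=0 h=0 v=0
  t=1 PE[0][2]: acc=0 h=0 v=0
  t=2 PE[0][2]: acc=98 h=98 v=4
  t=3 PE[0][2]: acc=95 h=95 v=2

dataflow = WS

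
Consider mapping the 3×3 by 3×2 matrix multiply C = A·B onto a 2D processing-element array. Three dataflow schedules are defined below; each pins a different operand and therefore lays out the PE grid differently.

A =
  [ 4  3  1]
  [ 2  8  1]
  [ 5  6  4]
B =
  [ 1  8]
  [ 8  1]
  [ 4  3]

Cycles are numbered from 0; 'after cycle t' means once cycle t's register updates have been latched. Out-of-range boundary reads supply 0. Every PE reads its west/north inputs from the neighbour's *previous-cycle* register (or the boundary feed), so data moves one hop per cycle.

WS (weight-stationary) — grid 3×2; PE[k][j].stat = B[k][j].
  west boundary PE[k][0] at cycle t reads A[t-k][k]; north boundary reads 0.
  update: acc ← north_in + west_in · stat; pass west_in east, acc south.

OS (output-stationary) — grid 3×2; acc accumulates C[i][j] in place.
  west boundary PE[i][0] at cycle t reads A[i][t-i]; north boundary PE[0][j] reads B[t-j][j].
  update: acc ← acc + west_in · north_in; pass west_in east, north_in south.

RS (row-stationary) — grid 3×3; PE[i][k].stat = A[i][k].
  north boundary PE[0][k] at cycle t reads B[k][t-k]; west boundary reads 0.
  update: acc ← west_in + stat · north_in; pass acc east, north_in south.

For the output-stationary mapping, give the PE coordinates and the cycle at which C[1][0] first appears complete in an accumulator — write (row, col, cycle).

Under OS, C[1][0] lands at PE[1][0]:
  [0] (1,0) acc=0 (h:0 v:0)
  [1] (1,0) acc=2 (h:2 v:1)
  [2] (1,0) acc=66 (h:8 v:8)
  [3] (1,0) acc=70 (h:1 v:4)

(row, col, cycle) = (1, 0, 3)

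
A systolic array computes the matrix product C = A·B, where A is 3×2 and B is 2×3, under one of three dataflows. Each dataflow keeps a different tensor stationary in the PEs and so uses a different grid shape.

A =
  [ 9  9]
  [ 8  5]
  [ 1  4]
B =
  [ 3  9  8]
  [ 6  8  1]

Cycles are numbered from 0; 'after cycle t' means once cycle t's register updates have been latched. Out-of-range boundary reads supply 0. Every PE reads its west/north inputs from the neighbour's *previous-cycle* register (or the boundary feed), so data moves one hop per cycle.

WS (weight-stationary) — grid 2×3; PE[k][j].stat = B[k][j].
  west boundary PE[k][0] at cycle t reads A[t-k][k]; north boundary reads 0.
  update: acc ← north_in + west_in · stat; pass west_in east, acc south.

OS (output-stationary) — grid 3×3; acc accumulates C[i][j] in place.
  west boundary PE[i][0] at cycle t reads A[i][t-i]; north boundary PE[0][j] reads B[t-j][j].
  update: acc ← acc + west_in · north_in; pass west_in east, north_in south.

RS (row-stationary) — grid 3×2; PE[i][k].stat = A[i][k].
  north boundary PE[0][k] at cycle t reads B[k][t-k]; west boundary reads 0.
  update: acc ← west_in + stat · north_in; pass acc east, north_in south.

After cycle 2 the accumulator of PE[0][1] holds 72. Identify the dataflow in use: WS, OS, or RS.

dataflow = WS

WS [2×3] PE[0][1] across cycles:
  cycle 0: PE[0][1] → acc 0, east 0, south 0
  cycle 1: PE[0][1] → acc 81, east 9, south 81
  cycle 2: PE[0][1] → acc 72, east 8, south 72
OS [3×3] PE[0][1] across cycles:
  cycle 0: PE[0][1] → acc 0, east 0, south 0
  cycle 1: PE[0][1] → acc 81, east 9, south 9
  cycle 2: PE[0][1] → acc 153, east 9, south 8
RS [3×2] PE[0][1] across cycles:
  cycle 0: PE[0][1] → acc 0, east 0, south 0
  cycle 1: PE[0][1] → acc 81, east 81, south 6
  cycle 2: PE[0][1] → acc 153, east 153, south 8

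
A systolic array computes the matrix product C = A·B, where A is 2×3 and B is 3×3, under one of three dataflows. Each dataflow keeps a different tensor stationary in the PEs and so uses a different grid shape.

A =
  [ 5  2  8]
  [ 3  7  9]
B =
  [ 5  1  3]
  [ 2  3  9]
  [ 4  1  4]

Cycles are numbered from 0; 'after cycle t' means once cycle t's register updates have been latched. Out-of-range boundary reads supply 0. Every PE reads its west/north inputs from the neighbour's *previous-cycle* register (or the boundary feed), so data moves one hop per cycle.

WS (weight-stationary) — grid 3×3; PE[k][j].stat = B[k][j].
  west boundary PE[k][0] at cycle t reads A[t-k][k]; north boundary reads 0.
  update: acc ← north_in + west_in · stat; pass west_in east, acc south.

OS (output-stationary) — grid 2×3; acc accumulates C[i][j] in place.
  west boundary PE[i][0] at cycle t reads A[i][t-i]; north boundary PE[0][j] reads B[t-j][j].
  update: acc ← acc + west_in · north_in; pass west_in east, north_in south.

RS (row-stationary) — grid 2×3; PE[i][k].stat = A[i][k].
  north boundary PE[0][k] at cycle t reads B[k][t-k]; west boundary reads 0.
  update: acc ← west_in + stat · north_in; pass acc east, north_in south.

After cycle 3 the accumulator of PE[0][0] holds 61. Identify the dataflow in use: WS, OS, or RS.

— WS: 3×3; PE[0][0] trace:
  [0] (0,0) acc=25 (h:5 v:25)
  [1] (0,0) acc=15 (h:3 v:15)
  [2] (0,0) acc=0 (h:0 v:0)
  [3] (0,0) acc=0 (h:0 v:0)
— OS: 2×3; PE[0][0] trace:
  [0] (0,0) acc=25 (h:5 v:5)
  [1] (0,0) acc=29 (h:2 v:2)
  [2] (0,0) acc=61 (h:8 v:4)
  [3] (0,0) acc=61 (h:0 v:0)
— RS: 2×3; PE[0][0] trace:
  [0] (0,0) acc=25 (h:25 v:5)
  [1] (0,0) acc=5 (h:5 v:1)
  [2] (0,0) acc=15 (h:15 v:3)
  [3] (0,0) acc=0 (h:0 v:0)

dataflow = OS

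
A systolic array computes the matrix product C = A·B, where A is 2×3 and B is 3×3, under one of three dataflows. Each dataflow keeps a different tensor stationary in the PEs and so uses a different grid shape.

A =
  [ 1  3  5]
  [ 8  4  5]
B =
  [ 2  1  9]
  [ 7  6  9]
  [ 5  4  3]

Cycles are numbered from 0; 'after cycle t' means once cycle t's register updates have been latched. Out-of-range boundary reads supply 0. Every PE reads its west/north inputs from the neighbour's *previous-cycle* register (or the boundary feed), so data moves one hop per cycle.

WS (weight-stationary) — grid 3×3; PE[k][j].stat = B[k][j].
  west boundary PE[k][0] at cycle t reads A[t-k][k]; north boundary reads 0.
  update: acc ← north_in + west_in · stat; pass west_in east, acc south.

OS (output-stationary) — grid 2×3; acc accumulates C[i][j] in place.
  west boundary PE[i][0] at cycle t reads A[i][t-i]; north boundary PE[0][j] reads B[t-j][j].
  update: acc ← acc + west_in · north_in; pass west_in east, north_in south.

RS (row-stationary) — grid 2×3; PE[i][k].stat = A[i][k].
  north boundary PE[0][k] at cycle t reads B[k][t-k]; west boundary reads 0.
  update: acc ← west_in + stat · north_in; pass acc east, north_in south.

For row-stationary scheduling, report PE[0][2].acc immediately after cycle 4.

PE[0][2].acc = 51

Tracing RS — 2×3 array, target PE[0][2]:
  after 0 — PE[0][1] acc=0, pass-E 0, pass-S 0
  after 0 — PE[0][2] acc=0, pass-E 0, pass-S 0
  after 1 — PE[0][1] acc=23, pass-E 23, pass-S 7
  after 1 — PE[0][2] acc=0, pass-E 0, pass-S 0
  after 2 — PE[0][1] acc=19, pass-E 19, pass-S 6
  after 2 — PE[0][2] acc=48, pass-E 48, pass-S 5
  after 3 — PE[0][1] acc=36, pass-E 36, pass-S 9
  after 3 — PE[0][2] acc=39, pass-E 39, pass-S 4
  after 4 — PE[0][1] acc=0, pass-E 0, pass-S 0
  after 4 — PE[0][2] acc=51, pass-E 51, pass-S 3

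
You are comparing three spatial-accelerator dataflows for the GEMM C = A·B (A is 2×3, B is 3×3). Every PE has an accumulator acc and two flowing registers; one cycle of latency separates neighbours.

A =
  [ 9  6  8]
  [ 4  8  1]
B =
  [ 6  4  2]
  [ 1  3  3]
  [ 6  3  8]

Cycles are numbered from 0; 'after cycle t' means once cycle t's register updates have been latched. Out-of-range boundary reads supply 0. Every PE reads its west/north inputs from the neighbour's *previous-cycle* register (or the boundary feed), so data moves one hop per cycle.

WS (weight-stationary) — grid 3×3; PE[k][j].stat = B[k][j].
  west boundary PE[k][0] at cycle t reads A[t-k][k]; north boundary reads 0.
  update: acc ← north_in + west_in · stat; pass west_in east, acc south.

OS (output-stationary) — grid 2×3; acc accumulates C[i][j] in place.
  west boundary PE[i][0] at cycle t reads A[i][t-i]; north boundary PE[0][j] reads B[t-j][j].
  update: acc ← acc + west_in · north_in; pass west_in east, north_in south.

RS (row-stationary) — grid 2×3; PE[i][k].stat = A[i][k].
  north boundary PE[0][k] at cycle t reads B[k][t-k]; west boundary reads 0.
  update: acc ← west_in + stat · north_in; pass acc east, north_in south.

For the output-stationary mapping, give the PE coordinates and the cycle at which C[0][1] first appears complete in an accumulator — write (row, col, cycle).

(row, col, cycle) = (0, 1, 3)

OS: C[0][1] accumulates in PE[0][1]:
  0: (0,1).acc=0  regs=<0,0>
  1: (0,1).acc=36  regs=<9,4>
  2: (0,1).acc=54  regs=<6,3>
  3: (0,1).acc=78  regs=<8,3>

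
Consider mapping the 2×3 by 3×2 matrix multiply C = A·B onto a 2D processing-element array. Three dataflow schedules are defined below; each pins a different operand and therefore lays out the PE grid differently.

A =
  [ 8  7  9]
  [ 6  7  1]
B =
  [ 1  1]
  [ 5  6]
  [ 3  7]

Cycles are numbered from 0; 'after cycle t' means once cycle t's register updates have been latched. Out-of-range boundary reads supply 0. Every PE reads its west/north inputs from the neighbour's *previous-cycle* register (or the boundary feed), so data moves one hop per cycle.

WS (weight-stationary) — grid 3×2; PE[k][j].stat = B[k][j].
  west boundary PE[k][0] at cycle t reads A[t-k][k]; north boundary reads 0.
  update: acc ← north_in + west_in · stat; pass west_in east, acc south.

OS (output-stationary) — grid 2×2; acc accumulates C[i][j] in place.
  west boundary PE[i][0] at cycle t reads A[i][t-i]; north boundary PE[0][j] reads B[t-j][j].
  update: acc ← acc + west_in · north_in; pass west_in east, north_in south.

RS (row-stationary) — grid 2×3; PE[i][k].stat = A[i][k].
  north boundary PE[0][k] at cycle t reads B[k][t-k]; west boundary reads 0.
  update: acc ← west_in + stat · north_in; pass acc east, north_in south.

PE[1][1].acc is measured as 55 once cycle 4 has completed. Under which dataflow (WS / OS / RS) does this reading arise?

WS (3×2 grid), PE[1][1]:
  [0] (1,1) acc=0 (h:0 v:0)
  [1] (1,1) acc=0 (h:0 v:0)
  [2] (1,1) acc=50 (h:7 v:50)
  [3] (1,1) acc=48 (h:7 v:48)
  [4] (1,1) acc=0 (h:0 v:0)
OS (2×2 grid), PE[1][1]:
  [0] (1,1) acc=0 (h:0 v:0)
  [1] (1,1) acc=0 (h:0 v:0)
  [2] (1,1) acc=6 (h:6 v:1)
  [3] (1,1) acc=48 (h:7 v:6)
  [4] (1,1) acc=55 (h:1 v:7)
RS (2×3 grid), PE[1][1]:
  [0] (1,1) acc=0 (h:0 v:0)
  [1] (1,1) acc=0 (h:0 v:0)
  [2] (1,1) acc=41 (h:41 v:5)
  [3] (1,1) acc=48 (h:48 v:6)
  [4] (1,1) acc=0 (h:0 v:0)

dataflow = OS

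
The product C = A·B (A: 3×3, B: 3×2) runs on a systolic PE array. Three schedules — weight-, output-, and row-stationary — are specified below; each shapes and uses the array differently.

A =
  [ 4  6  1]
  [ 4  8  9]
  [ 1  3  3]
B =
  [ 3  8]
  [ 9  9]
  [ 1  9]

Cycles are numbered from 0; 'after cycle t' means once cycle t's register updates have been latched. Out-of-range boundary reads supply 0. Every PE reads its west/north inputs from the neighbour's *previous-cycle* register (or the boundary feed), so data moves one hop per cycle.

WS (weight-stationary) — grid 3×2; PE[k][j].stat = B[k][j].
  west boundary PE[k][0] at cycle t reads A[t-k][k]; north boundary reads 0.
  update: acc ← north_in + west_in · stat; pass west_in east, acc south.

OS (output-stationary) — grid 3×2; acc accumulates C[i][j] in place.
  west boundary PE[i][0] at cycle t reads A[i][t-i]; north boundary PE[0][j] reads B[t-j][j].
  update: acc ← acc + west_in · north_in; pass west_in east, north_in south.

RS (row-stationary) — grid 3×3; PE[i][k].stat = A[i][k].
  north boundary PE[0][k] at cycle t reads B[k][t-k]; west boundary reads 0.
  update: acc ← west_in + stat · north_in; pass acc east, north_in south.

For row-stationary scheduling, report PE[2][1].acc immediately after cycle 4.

PE[2][1].acc = 35

RS (3×3). Following PE[2][1] plus its west/north inputs:
  @0  [1,1]  acc 0  |  →0  ↓0
  @0  [2,0]  acc 0  |  →0  ↓0
  @0  [2,1]  acc 0  |  →0  ↓0
  @1  [1,1]  acc 0  |  →0  ↓0
  @1  [2,0]  acc 0  |  →0  ↓0
  @1  [2,1]  acc 0  |  →0  ↓0
  @2  [1,1]  acc 84  |  →84  ↓9
  @2  [2,0]  acc 3  |  →3  ↓3
  @2  [2,1]  acc 0  |  →0  ↓0
  @3  [1,1]  acc 104  |  →104  ↓9
  @3  [2,0]  acc 8  |  →8  ↓8
  @3  [2,1]  acc 30  |  →30  ↓9
  @4  [1,1]  acc 0  |  →0  ↓0
  @4  [2,0]  acc 0  |  →0  ↓0
  @4  [2,1]  acc 35  |  →35  ↓9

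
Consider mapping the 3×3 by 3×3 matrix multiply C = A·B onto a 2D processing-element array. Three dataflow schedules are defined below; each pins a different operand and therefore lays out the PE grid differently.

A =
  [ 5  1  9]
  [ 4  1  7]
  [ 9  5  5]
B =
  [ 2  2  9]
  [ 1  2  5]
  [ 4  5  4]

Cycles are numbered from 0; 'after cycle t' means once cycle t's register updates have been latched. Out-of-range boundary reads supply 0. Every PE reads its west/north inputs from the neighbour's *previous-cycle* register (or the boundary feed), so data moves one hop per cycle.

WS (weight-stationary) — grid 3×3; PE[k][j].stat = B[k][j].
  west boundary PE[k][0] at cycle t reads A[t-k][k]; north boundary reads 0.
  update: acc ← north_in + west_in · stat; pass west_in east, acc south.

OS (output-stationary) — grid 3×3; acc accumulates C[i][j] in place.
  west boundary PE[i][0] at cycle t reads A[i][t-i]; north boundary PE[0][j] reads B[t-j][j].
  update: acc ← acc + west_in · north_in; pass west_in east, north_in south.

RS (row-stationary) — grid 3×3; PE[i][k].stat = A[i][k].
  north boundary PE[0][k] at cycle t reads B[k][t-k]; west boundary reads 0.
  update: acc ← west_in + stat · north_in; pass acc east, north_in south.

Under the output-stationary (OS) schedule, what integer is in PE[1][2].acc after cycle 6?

PE[1][2].acc = 69

OS (3×3). Following PE[1][2] plus its west/north inputs:
  after 0 — PE[0][2] acc=0, pass-E 0, pass-S 0
  after 0 — PE[1][1] acc=0, pass-E 0, pass-S 0
  after 0 — PE[1][2] acc=0, pass-E 0, pass-S 0
  after 1 — PE[0][2] acc=0, pass-E 0, pass-S 0
  after 1 — PE[1][1] acc=0, pass-E 0, pass-S 0
  after 1 — PE[1][2] acc=0, pass-E 0, pass-S 0
  after 2 — PE[0][2] acc=45, pass-E 5, pass-S 9
  after 2 — PE[1][1] acc=8, pass-E 4, pass-S 2
  after 2 — PE[1][2] acc=0, pass-E 0, pass-S 0
  after 3 — PE[0][2] acc=50, pass-E 1, pass-S 5
  after 3 — PE[1][1] acc=10, pass-E 1, pass-S 2
  after 3 — PE[1][2] acc=36, pass-E 4, pass-S 9
  after 4 — PE[0][2] acc=86, pass-E 9, pass-S 4
  after 4 — PE[1][1] acc=45, pass-E 7, pass-S 5
  after 4 — PE[1][2] acc=41, pass-E 1, pass-S 5
  after 5 — PE[0][2] acc=86, pass-E 0, pass-S 0
  after 5 — PE[1][1] acc=45, pass-E 0, pass-S 0
  after 5 — PE[1][2] acc=69, pass-E 7, pass-S 4
  after 6 — PE[0][2] acc=86, pass-E 0, pass-S 0
  after 6 — PE[1][1] acc=45, pass-E 0, pass-S 0
  after 6 — PE[1][2] acc=69, pass-E 0, pass-S 0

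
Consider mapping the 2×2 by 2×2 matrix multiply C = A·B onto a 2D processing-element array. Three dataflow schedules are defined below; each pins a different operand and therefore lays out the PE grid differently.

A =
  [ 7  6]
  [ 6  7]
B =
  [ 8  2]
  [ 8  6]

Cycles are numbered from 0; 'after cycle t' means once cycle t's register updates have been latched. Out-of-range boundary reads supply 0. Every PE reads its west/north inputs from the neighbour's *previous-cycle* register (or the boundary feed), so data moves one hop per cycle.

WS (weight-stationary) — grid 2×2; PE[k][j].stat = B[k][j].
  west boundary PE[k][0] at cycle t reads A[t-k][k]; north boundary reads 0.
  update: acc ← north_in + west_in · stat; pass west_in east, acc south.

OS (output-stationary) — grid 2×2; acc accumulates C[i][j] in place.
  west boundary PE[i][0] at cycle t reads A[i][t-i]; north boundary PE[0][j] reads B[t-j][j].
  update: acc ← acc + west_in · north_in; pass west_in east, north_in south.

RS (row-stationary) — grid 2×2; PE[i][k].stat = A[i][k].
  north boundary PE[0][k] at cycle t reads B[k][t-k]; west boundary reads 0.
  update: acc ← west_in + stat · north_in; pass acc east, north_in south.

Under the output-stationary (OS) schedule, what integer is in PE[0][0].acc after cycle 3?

PE[0][0].acc = 104

OS (2×2). Following PE[0][0] plus its west/north inputs:
  step 0 · PE0,0: acc=56; fwd→7 fwd↓8
  step 1 · PE0,0: acc=104; fwd→6 fwd↓8
  step 2 · PE0,0: acc=104; fwd→0 fwd↓0
  step 3 · PE0,0: acc=104; fwd→0 fwd↓0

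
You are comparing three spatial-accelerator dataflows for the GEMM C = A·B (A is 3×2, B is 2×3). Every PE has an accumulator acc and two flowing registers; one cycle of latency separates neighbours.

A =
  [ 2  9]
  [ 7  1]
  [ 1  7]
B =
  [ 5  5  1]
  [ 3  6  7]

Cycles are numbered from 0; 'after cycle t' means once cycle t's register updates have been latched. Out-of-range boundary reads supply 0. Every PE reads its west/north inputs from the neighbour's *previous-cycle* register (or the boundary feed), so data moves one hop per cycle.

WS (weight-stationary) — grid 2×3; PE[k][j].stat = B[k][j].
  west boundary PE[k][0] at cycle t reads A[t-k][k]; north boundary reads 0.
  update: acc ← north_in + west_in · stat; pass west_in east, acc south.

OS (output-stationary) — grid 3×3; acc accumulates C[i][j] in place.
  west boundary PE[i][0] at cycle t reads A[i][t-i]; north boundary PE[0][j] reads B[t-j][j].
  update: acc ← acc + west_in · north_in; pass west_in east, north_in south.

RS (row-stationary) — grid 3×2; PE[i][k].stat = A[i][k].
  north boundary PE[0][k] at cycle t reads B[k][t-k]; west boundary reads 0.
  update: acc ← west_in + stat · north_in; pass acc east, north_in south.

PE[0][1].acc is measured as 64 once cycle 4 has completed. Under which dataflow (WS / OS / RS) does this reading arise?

dataflow = OS

Under WS (2×3), PE[0][1]:
  c0 r0c1: 0 / 0 / 0
  c1 r0c1: 10 / 2 / 10
  c2 r0c1: 35 / 7 / 35
  c3 r0c1: 5 / 1 / 5
  c4 r0c1: 0 / 0 / 0
Under OS (3×3), PE[0][1]:
  c0 r0c1: 0 / 0 / 0
  c1 r0c1: 10 / 2 / 5
  c2 r0c1: 64 / 9 / 6
  c3 r0c1: 64 / 0 / 0
  c4 r0c1: 64 / 0 / 0
Under RS (3×2), PE[0][1]:
  c0 r0c1: 0 / 0 / 0
  c1 r0c1: 37 / 37 / 3
  c2 r0c1: 64 / 64 / 6
  c3 r0c1: 65 / 65 / 7
  c4 r0c1: 0 / 0 / 0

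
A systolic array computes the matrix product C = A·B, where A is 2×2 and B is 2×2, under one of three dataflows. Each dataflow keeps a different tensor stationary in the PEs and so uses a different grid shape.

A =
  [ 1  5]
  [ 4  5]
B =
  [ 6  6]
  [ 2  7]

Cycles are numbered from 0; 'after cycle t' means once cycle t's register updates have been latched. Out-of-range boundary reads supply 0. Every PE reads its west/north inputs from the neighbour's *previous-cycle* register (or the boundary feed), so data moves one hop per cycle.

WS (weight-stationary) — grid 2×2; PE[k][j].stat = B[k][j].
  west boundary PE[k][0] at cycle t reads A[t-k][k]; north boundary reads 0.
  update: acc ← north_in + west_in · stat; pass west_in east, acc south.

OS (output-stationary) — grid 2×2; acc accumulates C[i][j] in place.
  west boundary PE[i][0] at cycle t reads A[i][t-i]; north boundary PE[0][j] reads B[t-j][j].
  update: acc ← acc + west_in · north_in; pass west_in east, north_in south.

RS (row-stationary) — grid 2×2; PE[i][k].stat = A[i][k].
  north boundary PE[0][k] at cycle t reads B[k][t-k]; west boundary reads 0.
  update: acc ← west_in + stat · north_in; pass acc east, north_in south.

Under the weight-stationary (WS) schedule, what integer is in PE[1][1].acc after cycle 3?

PE[1][1].acc = 59

WS 2×2: PE[1][1] cycle-by-cycle (with neighbour feeds):
  0: (0,1).acc=0  regs=<0,0>
  0: (1,0).acc=0  regs=<0,0>
  0: (1,1).acc=0  regs=<0,0>
  1: (0,1).acc=6  regs=<1,6>
  1: (1,0).acc=16  regs=<5,16>
  1: (1,1).acc=0  regs=<0,0>
  2: (0,1).acc=24  regs=<4,24>
  2: (1,0).acc=34  regs=<5,34>
  2: (1,1).acc=41  regs=<5,41>
  3: (0,1).acc=0  regs=<0,0>
  3: (1,0).acc=0  regs=<0,0>
  3: (1,1).acc=59  regs=<5,59>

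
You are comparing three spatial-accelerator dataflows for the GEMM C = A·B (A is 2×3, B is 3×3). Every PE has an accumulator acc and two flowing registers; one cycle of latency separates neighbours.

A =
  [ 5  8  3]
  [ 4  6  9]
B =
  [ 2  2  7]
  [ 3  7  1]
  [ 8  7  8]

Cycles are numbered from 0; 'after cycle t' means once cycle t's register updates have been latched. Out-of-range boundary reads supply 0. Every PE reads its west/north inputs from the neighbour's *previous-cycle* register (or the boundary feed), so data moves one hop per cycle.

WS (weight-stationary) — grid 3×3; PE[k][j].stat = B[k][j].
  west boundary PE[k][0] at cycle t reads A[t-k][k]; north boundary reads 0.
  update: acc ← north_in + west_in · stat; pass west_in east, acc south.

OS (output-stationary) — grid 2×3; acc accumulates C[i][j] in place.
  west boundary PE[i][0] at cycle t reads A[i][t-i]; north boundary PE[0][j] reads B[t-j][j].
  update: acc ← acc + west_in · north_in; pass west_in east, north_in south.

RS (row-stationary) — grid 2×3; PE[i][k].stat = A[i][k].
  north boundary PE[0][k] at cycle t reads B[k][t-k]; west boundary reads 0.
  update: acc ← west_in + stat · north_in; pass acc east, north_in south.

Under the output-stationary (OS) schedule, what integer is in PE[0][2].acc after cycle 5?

PE[0][2].acc = 67

OS 2×3: PE[0][2] cycle-by-cycle (with neighbour feeds):
  @0  [0,1]  acc 0  |  →0  ↓0
  @0  [0,2]  acc 0  |  →0  ↓0
  @1  [0,1]  acc 10  |  →5  ↓2
  @1  [0,2]  acc 0  |  →0  ↓0
  @2  [0,1]  acc 66  |  →8  ↓7
  @2  [0,2]  acc 35  |  →5  ↓7
  @3  [0,1]  acc 87  |  →3  ↓7
  @3  [0,2]  acc 43  |  →8  ↓1
  @4  [0,1]  acc 87  |  →0  ↓0
  @4  [0,2]  acc 67  |  →3  ↓8
  @5  [0,1]  acc 87  |  →0  ↓0
  @5  [0,2]  acc 67  |  →0  ↓0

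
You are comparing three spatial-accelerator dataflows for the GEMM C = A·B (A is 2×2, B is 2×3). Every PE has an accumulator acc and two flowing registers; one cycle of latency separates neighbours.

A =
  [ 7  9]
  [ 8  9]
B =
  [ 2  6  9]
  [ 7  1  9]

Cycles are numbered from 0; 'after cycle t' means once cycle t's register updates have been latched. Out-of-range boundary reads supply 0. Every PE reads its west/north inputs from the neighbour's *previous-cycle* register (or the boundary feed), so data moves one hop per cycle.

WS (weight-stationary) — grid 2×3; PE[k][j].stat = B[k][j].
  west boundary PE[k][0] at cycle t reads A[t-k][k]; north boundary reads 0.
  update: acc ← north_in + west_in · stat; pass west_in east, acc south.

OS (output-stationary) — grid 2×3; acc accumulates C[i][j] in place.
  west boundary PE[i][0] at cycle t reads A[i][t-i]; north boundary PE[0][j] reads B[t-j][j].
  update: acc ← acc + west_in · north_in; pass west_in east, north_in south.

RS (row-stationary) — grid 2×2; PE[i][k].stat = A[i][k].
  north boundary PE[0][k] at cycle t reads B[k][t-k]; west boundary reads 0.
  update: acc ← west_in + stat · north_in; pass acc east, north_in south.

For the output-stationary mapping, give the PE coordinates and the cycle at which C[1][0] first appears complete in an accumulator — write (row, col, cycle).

(row, col, cycle) = (1, 0, 2)

OS — PE[1][0] is where C[1][0] collects:
  0: (1,0).acc=0  regs=<0,0>
  1: (1,0).acc=16  regs=<8,2>
  2: (1,0).acc=79  regs=<9,7>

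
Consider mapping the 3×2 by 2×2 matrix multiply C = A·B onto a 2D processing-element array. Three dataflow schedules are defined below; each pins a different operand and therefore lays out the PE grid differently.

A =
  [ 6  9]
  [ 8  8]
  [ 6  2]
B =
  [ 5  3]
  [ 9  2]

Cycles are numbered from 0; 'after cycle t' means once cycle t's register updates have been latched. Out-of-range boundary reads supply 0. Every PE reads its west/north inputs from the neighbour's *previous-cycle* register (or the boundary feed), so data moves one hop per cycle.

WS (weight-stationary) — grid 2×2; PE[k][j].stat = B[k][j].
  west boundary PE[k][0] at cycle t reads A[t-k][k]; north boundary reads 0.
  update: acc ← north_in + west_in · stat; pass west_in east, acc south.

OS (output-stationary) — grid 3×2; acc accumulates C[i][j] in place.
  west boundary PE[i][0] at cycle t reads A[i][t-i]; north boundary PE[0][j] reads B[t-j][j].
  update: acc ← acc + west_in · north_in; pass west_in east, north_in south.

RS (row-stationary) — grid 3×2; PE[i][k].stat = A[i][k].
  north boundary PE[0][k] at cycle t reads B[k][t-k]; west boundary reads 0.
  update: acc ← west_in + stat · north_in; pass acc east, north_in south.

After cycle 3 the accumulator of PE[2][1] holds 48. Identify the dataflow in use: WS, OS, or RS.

WS (2×2): PE[2][1] does not exist.
— OS: 3×2; PE[2][1] trace:
  cycle 0: PE[2][1] → acc 0, east 0, south 0
  cycle 1: PE[2][1] → acc 0, east 0, south 0
  cycle 2: PE[2][1] → acc 0, east 0, south 0
  cycle 3: PE[2][1] → acc 18, east 6, south 3
— RS: 3×2; PE[2][1] trace:
  cycle 0: PE[2][1] → acc 0, east 0, south 0
  cycle 1: PE[2][1] → acc 0, east 0, south 0
  cycle 2: PE[2][1] → acc 0, east 0, south 0
  cycle 3: PE[2][1] → acc 48, east 48, south 9

dataflow = RS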